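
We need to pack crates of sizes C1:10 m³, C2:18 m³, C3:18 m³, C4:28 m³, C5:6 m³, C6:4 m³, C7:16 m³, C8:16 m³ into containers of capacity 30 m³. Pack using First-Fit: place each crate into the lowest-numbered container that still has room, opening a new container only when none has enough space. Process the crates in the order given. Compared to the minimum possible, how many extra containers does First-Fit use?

First-Fit: [10,18] [18,6,4] [28] [16] [16] → 5 containers.
5 crates exceed 15 m³ (half the capacity), and no two of those can share a container, so at least 5 containers are needed.
So 5 is already optimal.

0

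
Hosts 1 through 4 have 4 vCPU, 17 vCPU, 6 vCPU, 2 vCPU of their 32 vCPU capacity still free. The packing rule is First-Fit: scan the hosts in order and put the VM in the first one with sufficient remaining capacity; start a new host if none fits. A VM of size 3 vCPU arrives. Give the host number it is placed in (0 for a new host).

1

Hosts with room: host 1 (4 vCPU), host 2 (17 vCPU), host 3 (6 vCPU).
The first with room is host 1.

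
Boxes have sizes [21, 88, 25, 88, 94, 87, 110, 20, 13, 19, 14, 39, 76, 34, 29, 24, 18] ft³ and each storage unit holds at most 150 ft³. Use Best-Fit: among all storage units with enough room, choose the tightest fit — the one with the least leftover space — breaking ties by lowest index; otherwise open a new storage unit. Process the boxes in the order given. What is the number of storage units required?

21 ft³ → storage unit 1 (remaining 129 ft³)
88 ft³ → storage unit 1 (remaining 41 ft³)
25 ft³ → storage unit 1 (remaining 16 ft³)
88 ft³ → storage unit 2 (remaining 62 ft³)
94 ft³ → storage unit 3 (remaining 56 ft³)
87 ft³ → storage unit 4 (remaining 63 ft³)
110 ft³ → storage unit 5 (remaining 40 ft³)
20 ft³ → storage unit 5 (remaining 20 ft³)
13 ft³ → storage unit 1 (remaining 3 ft³)
19 ft³ → storage unit 5 (remaining 1 ft³)
14 ft³ → storage unit 3 (remaining 42 ft³)
39 ft³ → storage unit 3 (remaining 3 ft³)
76 ft³ → storage unit 6 (remaining 74 ft³)
34 ft³ → storage unit 2 (remaining 28 ft³)
29 ft³ → storage unit 4 (remaining 34 ft³)
24 ft³ → storage unit 2 (remaining 4 ft³)
18 ft³ → storage unit 4 (remaining 16 ft³)
Final storage units: [21,88,25,13] [88,34,24] [94,14,39] [87,29,18] [110,20,19] [76].

6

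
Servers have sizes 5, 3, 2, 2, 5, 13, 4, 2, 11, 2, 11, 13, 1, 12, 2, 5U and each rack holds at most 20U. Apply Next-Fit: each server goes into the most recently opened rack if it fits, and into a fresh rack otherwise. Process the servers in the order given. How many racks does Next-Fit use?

6

rack 1: place 5U, 15U left
rack 1: place 3U, 12U left
rack 1: place 2U, 10U left
rack 1: place 2U, 8U left
rack 1: place 5U, 3U left
rack 2: place 13U, 7U left
rack 2: place 4U, 3U left
rack 2: place 2U, 1U left
rack 3: place 11U, 9U left
rack 3: place 2U, 7U left
rack 4: place 11U, 9U left
rack 5: place 13U, 7U left
rack 5: place 1U, 6U left
rack 6: place 12U, 8U left
rack 6: place 2U, 6U left
rack 6: place 5U, 1U left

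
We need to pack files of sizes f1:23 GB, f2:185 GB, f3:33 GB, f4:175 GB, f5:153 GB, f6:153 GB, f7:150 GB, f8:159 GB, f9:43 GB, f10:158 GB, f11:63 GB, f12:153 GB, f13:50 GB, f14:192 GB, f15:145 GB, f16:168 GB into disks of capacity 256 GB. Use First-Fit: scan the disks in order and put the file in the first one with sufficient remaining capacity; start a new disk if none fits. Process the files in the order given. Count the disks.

f1 (23 GB) → disk 1 (remaining 233 GB)
f2 (185 GB) → disk 1 (remaining 48 GB)
f3 (33 GB) → disk 1 (remaining 15 GB)
f4 (175 GB) → disk 2 (remaining 81 GB)
f5 (153 GB) → disk 3 (remaining 103 GB)
f6 (153 GB) → disk 4 (remaining 103 GB)
f7 (150 GB) → disk 5 (remaining 106 GB)
f8 (159 GB) → disk 6 (remaining 97 GB)
f9 (43 GB) → disk 2 (remaining 38 GB)
f10 (158 GB) → disk 7 (remaining 98 GB)
f11 (63 GB) → disk 3 (remaining 40 GB)
f12 (153 GB) → disk 8 (remaining 103 GB)
f13 (50 GB) → disk 4 (remaining 53 GB)
f14 (192 GB) → disk 9 (remaining 64 GB)
f15 (145 GB) → disk 10 (remaining 111 GB)
f16 (168 GB) → disk 11 (remaining 88 GB)

11 disks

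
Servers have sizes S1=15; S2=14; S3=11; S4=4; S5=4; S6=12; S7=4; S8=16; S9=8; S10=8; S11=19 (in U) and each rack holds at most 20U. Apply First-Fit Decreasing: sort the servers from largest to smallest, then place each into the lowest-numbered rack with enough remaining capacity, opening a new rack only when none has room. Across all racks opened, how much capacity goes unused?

Sorted descending: 19, 16, 15, 14, 12, 11, 8, 8, 4, 4, 4.
rack 1: place 19U, 1U left
rack 2: place 16U, 4U left
rack 3: place 15U, 5U left
rack 4: place 14U, 6U left
rack 5: place 12U, 8U left
rack 6: place 11U, 9U left
rack 5: place 8U, 0U left
rack 6: place 8U, 1U left
rack 2: place 4U, 0U left
rack 3: place 4U, 1U left
rack 4: place 4U, 2U left
6 racks × 20U = 120U; used 115U; unused 5U.

5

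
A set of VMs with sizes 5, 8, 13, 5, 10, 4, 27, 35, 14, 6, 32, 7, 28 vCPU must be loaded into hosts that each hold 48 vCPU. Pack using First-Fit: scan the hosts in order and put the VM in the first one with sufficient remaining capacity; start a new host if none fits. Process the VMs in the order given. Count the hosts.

5

Put 5 vCPU in host 1; 43 vCPU remain.
Put 8 vCPU in host 1; 35 vCPU remain.
Put 13 vCPU in host 1; 22 vCPU remain.
Put 5 vCPU in host 1; 17 vCPU remain.
Put 10 vCPU in host 1; 7 vCPU remain.
Put 4 vCPU in host 1; 3 vCPU remain.
Put 27 vCPU in host 2; 21 vCPU remain.
Put 35 vCPU in host 3; 13 vCPU remain.
Put 14 vCPU in host 2; 7 vCPU remain.
Put 6 vCPU in host 2; 1 vCPU remain.
Put 32 vCPU in host 4; 16 vCPU remain.
Put 7 vCPU in host 3; 6 vCPU remain.
Put 28 vCPU in host 5; 20 vCPU remain.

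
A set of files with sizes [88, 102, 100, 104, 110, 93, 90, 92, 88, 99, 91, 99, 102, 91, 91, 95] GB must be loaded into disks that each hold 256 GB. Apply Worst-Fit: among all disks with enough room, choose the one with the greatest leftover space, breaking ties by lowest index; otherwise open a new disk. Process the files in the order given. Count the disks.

8

disk 1: place 88 GB, 168 GB left
disk 1: place 102 GB, 66 GB left
disk 2: place 100 GB, 156 GB left
disk 2: place 104 GB, 52 GB left
disk 3: place 110 GB, 146 GB left
disk 3: place 93 GB, 53 GB left
disk 4: place 90 GB, 166 GB left
disk 4: place 92 GB, 74 GB left
disk 5: place 88 GB, 168 GB left
disk 5: place 99 GB, 69 GB left
disk 6: place 91 GB, 165 GB left
disk 6: place 99 GB, 66 GB left
disk 7: place 102 GB, 154 GB left
disk 7: place 91 GB, 63 GB left
disk 8: place 91 GB, 165 GB left
disk 8: place 95 GB, 70 GB left
Final disks: [88,102] [100,104] [110,93] [90,92] [88,99] [91,99] [102,91] [91,95].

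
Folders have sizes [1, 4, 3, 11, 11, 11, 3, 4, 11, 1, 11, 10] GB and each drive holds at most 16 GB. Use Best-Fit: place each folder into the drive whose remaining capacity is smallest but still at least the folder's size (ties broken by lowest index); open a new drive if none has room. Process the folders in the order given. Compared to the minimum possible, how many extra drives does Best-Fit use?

Best-Fit: [1,4,3] [11,3] [11,4,1] [11] [11] [11] [10] → 7 drives.
Total size 81 GB; any packing needs at least ⌈81/16⌉ = 6 drives.
An optimal packing achieves that bound: [11,4,1] [11,4,1] [11,3] [11,3] [11] [10] → 6 drives.
Excess: 7 − 6 = 1.

1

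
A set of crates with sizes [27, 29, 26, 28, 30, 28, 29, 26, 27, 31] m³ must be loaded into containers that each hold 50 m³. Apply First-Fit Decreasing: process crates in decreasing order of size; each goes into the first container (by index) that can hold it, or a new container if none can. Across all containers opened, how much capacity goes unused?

Sorted descending: 31, 30, 29, 29, 28, 28, 27, 27, 26, 26.
31 m³ → container 1 (remaining 19 m³)
30 m³ → container 2 (remaining 20 m³)
29 m³ → container 3 (remaining 21 m³)
29 m³ → container 4 (remaining 21 m³)
28 m³ → container 5 (remaining 22 m³)
28 m³ → container 6 (remaining 22 m³)
27 m³ → container 7 (remaining 23 m³)
27 m³ → container 8 (remaining 23 m³)
26 m³ → container 9 (remaining 24 m³)
26 m³ → container 10 (remaining 24 m³)
10 containers × 50 m³ = 500 m³; used 281 m³; unused 219 m³.

219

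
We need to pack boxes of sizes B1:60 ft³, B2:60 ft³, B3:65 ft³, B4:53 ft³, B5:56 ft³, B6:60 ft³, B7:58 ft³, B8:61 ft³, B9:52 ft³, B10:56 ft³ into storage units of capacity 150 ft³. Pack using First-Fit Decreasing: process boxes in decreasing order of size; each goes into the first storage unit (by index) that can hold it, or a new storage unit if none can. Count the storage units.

Sorted descending: 65, 61, 60, 60, 60, 58, 56, 56, 53, 52.
Put 65 ft³ in storage unit 1; 85 ft³ remain.
Put 61 ft³ in storage unit 1; 24 ft³ remain.
Put 60 ft³ in storage unit 2; 90 ft³ remain.
Put 60 ft³ in storage unit 2; 30 ft³ remain.
Put 60 ft³ in storage unit 3; 90 ft³ remain.
Put 58 ft³ in storage unit 3; 32 ft³ remain.
Put 56 ft³ in storage unit 4; 94 ft³ remain.
Put 56 ft³ in storage unit 4; 38 ft³ remain.
Put 53 ft³ in storage unit 5; 97 ft³ remain.
Put 52 ft³ in storage unit 5; 45 ft³ remain.
Final storage units: [65,61] [60,60] [60,58] [56,56] [53,52].

5 storage units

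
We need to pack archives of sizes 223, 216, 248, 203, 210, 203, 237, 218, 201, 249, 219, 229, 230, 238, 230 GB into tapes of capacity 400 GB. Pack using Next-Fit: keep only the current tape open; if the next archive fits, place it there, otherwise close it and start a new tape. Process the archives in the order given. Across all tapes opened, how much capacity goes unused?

Put 223 GB in tape 1; 177 GB remain.
Put 216 GB in tape 2; 184 GB remain.
Put 248 GB in tape 3; 152 GB remain.
Put 203 GB in tape 4; 197 GB remain.
Put 210 GB in tape 5; 190 GB remain.
Put 203 GB in tape 6; 197 GB remain.
Put 237 GB in tape 7; 163 GB remain.
Put 218 GB in tape 8; 182 GB remain.
Put 201 GB in tape 9; 199 GB remain.
Put 249 GB in tape 10; 151 GB remain.
Put 219 GB in tape 11; 181 GB remain.
Put 229 GB in tape 12; 171 GB remain.
Put 230 GB in tape 13; 170 GB remain.
Put 238 GB in tape 14; 162 GB remain.
Put 230 GB in tape 15; 170 GB remain.
15 tapes × 400 GB = 6000 GB; used 3354 GB; unused 2646 GB.

2646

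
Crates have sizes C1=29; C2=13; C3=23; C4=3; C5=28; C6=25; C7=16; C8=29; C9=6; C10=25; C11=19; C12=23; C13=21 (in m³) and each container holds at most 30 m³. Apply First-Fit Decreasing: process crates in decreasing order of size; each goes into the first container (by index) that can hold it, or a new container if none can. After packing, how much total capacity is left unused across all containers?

40

Sorted descending: 29, 29, 28, 25, 25, 23, 23, 21, 19, 16, 13, 6, 3.
29 m³ → container 1 (remaining 1 m³)
29 m³ → container 2 (remaining 1 m³)
28 m³ → container 3 (remaining 2 m³)
25 m³ → container 4 (remaining 5 m³)
25 m³ → container 5 (remaining 5 m³)
23 m³ → container 6 (remaining 7 m³)
23 m³ → container 7 (remaining 7 m³)
21 m³ → container 8 (remaining 9 m³)
19 m³ → container 9 (remaining 11 m³)
16 m³ → container 10 (remaining 14 m³)
13 m³ → container 10 (remaining 1 m³)
6 m³ → container 6 (remaining 1 m³)
3 m³ → container 4 (remaining 2 m³)
10 containers × 30 m³ = 300 m³; used 260 m³; unused 40 m³.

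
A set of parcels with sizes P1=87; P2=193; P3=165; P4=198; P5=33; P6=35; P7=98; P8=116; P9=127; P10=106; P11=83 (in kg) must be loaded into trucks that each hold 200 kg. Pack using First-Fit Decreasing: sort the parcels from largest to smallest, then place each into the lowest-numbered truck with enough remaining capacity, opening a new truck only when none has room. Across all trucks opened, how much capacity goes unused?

159

Sorted descending: 198, 193, 165, 127, 116, 106, 98, 87, 83, 35, 33.
198 kg → truck 1 (remaining 2 kg)
193 kg → truck 2 (remaining 7 kg)
165 kg → truck 3 (remaining 35 kg)
127 kg → truck 4 (remaining 73 kg)
116 kg → truck 5 (remaining 84 kg)
106 kg → truck 6 (remaining 94 kg)
98 kg → truck 7 (remaining 102 kg)
87 kg → truck 6 (remaining 7 kg)
83 kg → truck 5 (remaining 1 kg)
35 kg → truck 3 (remaining 0 kg)
33 kg → truck 4 (remaining 40 kg)
7 trucks × 200 kg = 1400 kg; used 1241 kg; unused 159 kg.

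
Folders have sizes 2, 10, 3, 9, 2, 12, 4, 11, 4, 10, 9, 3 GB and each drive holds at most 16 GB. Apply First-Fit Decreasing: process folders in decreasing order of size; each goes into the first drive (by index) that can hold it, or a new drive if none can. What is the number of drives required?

Sorted descending: 12, 11, 10, 10, 9, 9, 4, 4, 3, 3, 2, 2.
12 GB → drive 1 (remaining 4 GB)
11 GB → drive 2 (remaining 5 GB)
10 GB → drive 3 (remaining 6 GB)
10 GB → drive 4 (remaining 6 GB)
9 GB → drive 5 (remaining 7 GB)
9 GB → drive 6 (remaining 7 GB)
4 GB → drive 1 (remaining 0 GB)
4 GB → drive 2 (remaining 1 GB)
3 GB → drive 3 (remaining 3 GB)
3 GB → drive 3 (remaining 0 GB)
2 GB → drive 4 (remaining 4 GB)
2 GB → drive 4 (remaining 2 GB)
Final drives: [12,4] [11,4] [10,3,3] [10,2,2] [9] [9].

6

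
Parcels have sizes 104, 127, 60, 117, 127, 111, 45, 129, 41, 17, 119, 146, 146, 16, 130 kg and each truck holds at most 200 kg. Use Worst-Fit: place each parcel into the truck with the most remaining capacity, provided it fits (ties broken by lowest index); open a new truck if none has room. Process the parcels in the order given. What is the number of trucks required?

10

104 kg → truck 1 (remaining 96 kg)
127 kg → truck 2 (remaining 73 kg)
60 kg → truck 1 (remaining 36 kg)
117 kg → truck 3 (remaining 83 kg)
127 kg → truck 4 (remaining 73 kg)
111 kg → truck 5 (remaining 89 kg)
45 kg → truck 5 (remaining 44 kg)
129 kg → truck 6 (remaining 71 kg)
41 kg → truck 3 (remaining 42 kg)
17 kg → truck 2 (remaining 56 kg)
119 kg → truck 7 (remaining 81 kg)
146 kg → truck 8 (remaining 54 kg)
146 kg → truck 9 (remaining 54 kg)
16 kg → truck 7 (remaining 65 kg)
130 kg → truck 10 (remaining 70 kg)
Final trucks: [104,60] [127,17] [117,41] [127] [111,45] [129] [119,16] [146] [146] [130].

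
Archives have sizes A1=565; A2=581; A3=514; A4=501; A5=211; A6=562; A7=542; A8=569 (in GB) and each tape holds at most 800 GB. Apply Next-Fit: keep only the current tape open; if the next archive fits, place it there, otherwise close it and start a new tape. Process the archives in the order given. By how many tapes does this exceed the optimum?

0

Next-Fit: [565] [581] [514] [501,211] [562] [542] [569] → 7 tapes.
7 archives exceed 400 GB (half the capacity), and no two of those can share a tape, so at least 7 tapes are needed.
So 7 is already optimal.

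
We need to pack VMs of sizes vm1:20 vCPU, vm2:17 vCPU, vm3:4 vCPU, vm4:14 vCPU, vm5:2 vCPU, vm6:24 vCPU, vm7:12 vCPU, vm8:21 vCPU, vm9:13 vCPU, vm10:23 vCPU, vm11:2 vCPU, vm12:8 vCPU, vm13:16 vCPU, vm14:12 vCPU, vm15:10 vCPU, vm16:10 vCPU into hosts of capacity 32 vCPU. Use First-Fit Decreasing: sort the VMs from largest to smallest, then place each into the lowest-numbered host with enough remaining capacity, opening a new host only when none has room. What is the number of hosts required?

7

Sorted descending: 24, 23, 21, 20, 17, 16, 14, 13, 12, 12, 10, 10, 8, 4, 2, 2.
host 1: place 24 vCPU, 8 vCPU left
host 2: place 23 vCPU, 9 vCPU left
host 3: place 21 vCPU, 11 vCPU left
host 4: place 20 vCPU, 12 vCPU left
host 5: place 17 vCPU, 15 vCPU left
host 6: place 16 vCPU, 16 vCPU left
host 5: place 14 vCPU, 1 vCPU left
host 6: place 13 vCPU, 3 vCPU left
host 4: place 12 vCPU, 0 vCPU left
host 7: place 12 vCPU, 20 vCPU left
host 3: place 10 vCPU, 1 vCPU left
host 7: place 10 vCPU, 10 vCPU left
host 1: place 8 vCPU, 0 vCPU left
host 2: place 4 vCPU, 5 vCPU left
host 2: place 2 vCPU, 3 vCPU left
host 2: place 2 vCPU, 1 vCPU left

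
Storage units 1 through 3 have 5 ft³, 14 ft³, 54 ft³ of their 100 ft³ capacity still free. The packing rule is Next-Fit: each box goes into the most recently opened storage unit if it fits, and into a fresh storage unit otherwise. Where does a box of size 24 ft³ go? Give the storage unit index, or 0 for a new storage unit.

3

Next-Fit only looks at storage unit 3, which has 54 ft³ free.
24 ft³ fits there.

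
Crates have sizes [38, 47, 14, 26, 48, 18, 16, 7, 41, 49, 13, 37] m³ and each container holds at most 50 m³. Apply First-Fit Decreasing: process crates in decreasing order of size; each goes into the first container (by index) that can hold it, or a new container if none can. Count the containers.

Sorted descending: 49, 48, 47, 41, 38, 37, 26, 18, 16, 14, 13, 7.
container 1: place 49 m³, 1 m³ left
container 2: place 48 m³, 2 m³ left
container 3: place 47 m³, 3 m³ left
container 4: place 41 m³, 9 m³ left
container 5: place 38 m³, 12 m³ left
container 6: place 37 m³, 13 m³ left
container 7: place 26 m³, 24 m³ left
container 7: place 18 m³, 6 m³ left
container 8: place 16 m³, 34 m³ left
container 8: place 14 m³, 20 m³ left
container 6: place 13 m³, 0 m³ left
container 4: place 7 m³, 2 m³ left
Final containers: [49] [48] [47] [41,7] [38] [37,13] [26,18] [16,14].

8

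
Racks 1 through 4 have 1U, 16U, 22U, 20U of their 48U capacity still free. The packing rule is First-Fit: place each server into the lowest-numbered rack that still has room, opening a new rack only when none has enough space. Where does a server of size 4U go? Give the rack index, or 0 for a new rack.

Racks with room: rack 2 (16U), rack 3 (22U), rack 4 (20U).
The first with room is rack 2.

2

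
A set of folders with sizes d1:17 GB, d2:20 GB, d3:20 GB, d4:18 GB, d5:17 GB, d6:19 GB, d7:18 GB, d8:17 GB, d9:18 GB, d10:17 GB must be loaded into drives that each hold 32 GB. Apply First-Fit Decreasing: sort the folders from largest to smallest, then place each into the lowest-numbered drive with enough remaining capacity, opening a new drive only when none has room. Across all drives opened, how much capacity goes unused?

139

Sorted descending: 20, 20, 19, 18, 18, 18, 17, 17, 17, 17.
Put 20 GB in drive 1; 12 GB remain.
Put 20 GB in drive 2; 12 GB remain.
Put 19 GB in drive 3; 13 GB remain.
Put 18 GB in drive 4; 14 GB remain.
Put 18 GB in drive 5; 14 GB remain.
Put 18 GB in drive 6; 14 GB remain.
Put 17 GB in drive 7; 15 GB remain.
Put 17 GB in drive 8; 15 GB remain.
Put 17 GB in drive 9; 15 GB remain.
Put 17 GB in drive 10; 15 GB remain.
10 drives × 32 GB = 320 GB; used 181 GB; unused 139 GB.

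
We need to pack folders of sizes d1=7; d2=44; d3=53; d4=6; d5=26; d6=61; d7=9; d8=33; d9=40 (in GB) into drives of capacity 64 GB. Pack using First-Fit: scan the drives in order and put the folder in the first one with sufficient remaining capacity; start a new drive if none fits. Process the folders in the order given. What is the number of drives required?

Put d1 (7 GB) in drive 1; 57 GB remain.
Put d2 (44 GB) in drive 1; 13 GB remain.
Put d3 (53 GB) in drive 2; 11 GB remain.
Put d4 (6 GB) in drive 1; 7 GB remain.
Put d5 (26 GB) in drive 3; 38 GB remain.
Put d6 (61 GB) in drive 4; 3 GB remain.
Put d7 (9 GB) in drive 2; 2 GB remain.
Put d8 (33 GB) in drive 3; 5 GB remain.
Put d9 (40 GB) in drive 5; 24 GB remain.
Final drives: [7,44,6] [53,9] [26,33] [61] [40].

5 drives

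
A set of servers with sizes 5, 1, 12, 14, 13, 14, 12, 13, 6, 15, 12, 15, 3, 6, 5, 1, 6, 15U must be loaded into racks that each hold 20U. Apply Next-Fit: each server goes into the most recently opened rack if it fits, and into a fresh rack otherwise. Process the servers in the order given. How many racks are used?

5U → rack 1 (remaining 15U)
1U → rack 1 (remaining 14U)
12U → rack 1 (remaining 2U)
14U → rack 2 (remaining 6U)
13U → rack 3 (remaining 7U)
14U → rack 4 (remaining 6U)
12U → rack 5 (remaining 8U)
13U → rack 6 (remaining 7U)
6U → rack 6 (remaining 1U)
15U → rack 7 (remaining 5U)
12U → rack 8 (remaining 8U)
15U → rack 9 (remaining 5U)
3U → rack 9 (remaining 2U)
6U → rack 10 (remaining 14U)
5U → rack 10 (remaining 9U)
1U → rack 10 (remaining 8U)
6U → rack 10 (remaining 2U)
15U → rack 11 (remaining 5U)
Final racks: [5,1,12] [14] [13] [14] [12] [13,6] [15] [12] [15,3] [6,5,1,6] [15].

11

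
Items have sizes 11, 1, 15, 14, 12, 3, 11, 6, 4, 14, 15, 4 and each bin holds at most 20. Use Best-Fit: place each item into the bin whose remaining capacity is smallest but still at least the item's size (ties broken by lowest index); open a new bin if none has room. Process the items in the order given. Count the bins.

11 → bin 1 (remaining 9)
1 → bin 1 (remaining 8)
15 → bin 2 (remaining 5)
14 → bin 3 (remaining 6)
12 → bin 4 (remaining 8)
3 → bin 2 (remaining 2)
11 → bin 5 (remaining 9)
6 → bin 3 (remaining 0)
4 → bin 1 (remaining 4)
14 → bin 6 (remaining 6)
15 → bin 7 (remaining 5)
4 → bin 1 (remaining 0)

7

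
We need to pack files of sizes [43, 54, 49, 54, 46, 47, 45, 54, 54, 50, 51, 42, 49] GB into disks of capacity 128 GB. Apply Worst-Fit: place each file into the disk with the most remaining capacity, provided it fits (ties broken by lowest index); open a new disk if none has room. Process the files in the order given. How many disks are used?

43 GB → disk 1 (remaining 85 GB)
54 GB → disk 1 (remaining 31 GB)
49 GB → disk 2 (remaining 79 GB)
54 GB → disk 2 (remaining 25 GB)
46 GB → disk 3 (remaining 82 GB)
47 GB → disk 3 (remaining 35 GB)
45 GB → disk 4 (remaining 83 GB)
54 GB → disk 4 (remaining 29 GB)
54 GB → disk 5 (remaining 74 GB)
50 GB → disk 5 (remaining 24 GB)
51 GB → disk 6 (remaining 77 GB)
42 GB → disk 6 (remaining 35 GB)
49 GB → disk 7 (remaining 79 GB)
Final disks: [43,54] [49,54] [46,47] [45,54] [54,50] [51,42] [49].

7 disks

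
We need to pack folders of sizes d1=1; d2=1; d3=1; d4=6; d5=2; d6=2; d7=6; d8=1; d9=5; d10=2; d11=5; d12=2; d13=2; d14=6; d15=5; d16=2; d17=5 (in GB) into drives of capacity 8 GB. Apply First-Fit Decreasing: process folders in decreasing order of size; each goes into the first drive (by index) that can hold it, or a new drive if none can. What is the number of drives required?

Sorted descending: 6, 6, 6, 5, 5, 5, 5, 2, 2, 2, 2, 2, 2, 1, 1, 1, 1.
Put 6 GB in drive 1; 2 GB remain.
Put 6 GB in drive 2; 2 GB remain.
Put 6 GB in drive 3; 2 GB remain.
Put 5 GB in drive 4; 3 GB remain.
Put 5 GB in drive 5; 3 GB remain.
Put 5 GB in drive 6; 3 GB remain.
Put 5 GB in drive 7; 3 GB remain.
Put 2 GB in drive 1; 0 GB remain.
Put 2 GB in drive 2; 0 GB remain.
Put 2 GB in drive 3; 0 GB remain.
Put 2 GB in drive 4; 1 GB remain.
Put 2 GB in drive 5; 1 GB remain.
Put 2 GB in drive 6; 1 GB remain.
Put 1 GB in drive 4; 0 GB remain.
Put 1 GB in drive 5; 0 GB remain.
Put 1 GB in drive 6; 0 GB remain.
Put 1 GB in drive 7; 2 GB remain.
Final drives: [6,2] [6,2] [6,2] [5,2,1] [5,2,1] [5,2,1] [5,1].

7 drives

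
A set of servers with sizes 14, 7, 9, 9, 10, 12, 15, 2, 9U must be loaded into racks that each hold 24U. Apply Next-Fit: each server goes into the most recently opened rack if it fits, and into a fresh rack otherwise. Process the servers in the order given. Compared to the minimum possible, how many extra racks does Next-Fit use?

Next-Fit: [14,7] [9,9] [10,12] [15,2] [9] → 5 racks.
Total size 87U; any packing needs at least ⌈87/24⌉ = 4 racks.
An optimal packing achieves that bound: [15,9] [14,10] [12,9,2] [9,7] → 4 racks.
Excess: 5 − 4 = 1.

1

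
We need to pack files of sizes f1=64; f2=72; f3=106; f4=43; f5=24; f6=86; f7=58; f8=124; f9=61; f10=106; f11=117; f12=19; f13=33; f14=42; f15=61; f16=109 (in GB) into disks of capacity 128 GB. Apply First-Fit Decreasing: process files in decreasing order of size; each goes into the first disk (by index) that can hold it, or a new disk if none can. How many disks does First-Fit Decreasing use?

10 disks

Sorted descending: 124, 117, 109, 106, 106, 86, 72, 64, 61, 61, 58, 43, 42, 33, 24, 19.
disk 1: place 124 GB, 4 GB left
disk 2: place 117 GB, 11 GB left
disk 3: place 109 GB, 19 GB left
disk 4: place 106 GB, 22 GB left
disk 5: place 106 GB, 22 GB left
disk 6: place 86 GB, 42 GB left
disk 7: place 72 GB, 56 GB left
disk 8: place 64 GB, 64 GB left
disk 8: place 61 GB, 3 GB left
disk 9: place 61 GB, 67 GB left
disk 9: place 58 GB, 9 GB left
disk 7: place 43 GB, 13 GB left
disk 6: place 42 GB, 0 GB left
disk 10: place 33 GB, 95 GB left
disk 10: place 24 GB, 71 GB left
disk 3: place 19 GB, 0 GB left
Final disks: [124] [117] [109,19] [106] [106] [86,42] [72,43] [64,61] [61,58] [33,24].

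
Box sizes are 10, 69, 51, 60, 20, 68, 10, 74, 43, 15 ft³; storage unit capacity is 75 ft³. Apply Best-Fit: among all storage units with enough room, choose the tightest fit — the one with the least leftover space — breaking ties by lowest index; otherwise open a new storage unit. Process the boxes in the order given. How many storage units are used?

6 storage units

storage unit 1: place 10 ft³, 65 ft³ left
storage unit 2: place 69 ft³, 6 ft³ left
storage unit 1: place 51 ft³, 14 ft³ left
storage unit 3: place 60 ft³, 15 ft³ left
storage unit 4: place 20 ft³, 55 ft³ left
storage unit 5: place 68 ft³, 7 ft³ left
storage unit 1: place 10 ft³, 4 ft³ left
storage unit 6: place 74 ft³, 1 ft³ left
storage unit 4: place 43 ft³, 12 ft³ left
storage unit 3: place 15 ft³, 0 ft³ left
Final storage units: [10,51,10] [69] [60,15] [20,43] [68] [74].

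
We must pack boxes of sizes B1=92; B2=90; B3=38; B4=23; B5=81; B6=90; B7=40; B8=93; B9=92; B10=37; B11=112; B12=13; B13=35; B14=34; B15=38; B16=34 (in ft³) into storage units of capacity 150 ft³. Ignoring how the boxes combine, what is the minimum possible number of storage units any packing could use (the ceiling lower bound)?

7

Total size = 92 + 90 + 38 + 23 + 81 + 90 + 40 + 93 + 92 + 37 + 112 + 13 + 35 + 34 + 38 + 34 = 942 ft³.
⌈942 / 150⌉ = 7.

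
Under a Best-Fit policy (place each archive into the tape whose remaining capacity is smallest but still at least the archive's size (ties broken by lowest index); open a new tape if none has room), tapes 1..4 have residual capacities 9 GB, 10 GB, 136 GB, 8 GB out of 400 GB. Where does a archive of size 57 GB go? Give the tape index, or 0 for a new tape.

3

Tapes with room: tape 3 (136 GB).
Tightest fit is tape 3 with 136 GB free.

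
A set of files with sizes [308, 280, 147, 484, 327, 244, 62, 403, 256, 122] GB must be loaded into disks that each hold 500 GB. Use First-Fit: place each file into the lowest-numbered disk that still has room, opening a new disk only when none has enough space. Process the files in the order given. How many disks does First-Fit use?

6 disks

disk 1: place 308 GB, 192 GB left
disk 2: place 280 GB, 220 GB left
disk 1: place 147 GB, 45 GB left
disk 3: place 484 GB, 16 GB left
disk 4: place 327 GB, 173 GB left
disk 5: place 244 GB, 256 GB left
disk 2: place 62 GB, 158 GB left
disk 6: place 403 GB, 97 GB left
disk 5: place 256 GB, 0 GB left
disk 2: place 122 GB, 36 GB left
Final disks: [308,147] [280,62,122] [484] [327] [244,256] [403].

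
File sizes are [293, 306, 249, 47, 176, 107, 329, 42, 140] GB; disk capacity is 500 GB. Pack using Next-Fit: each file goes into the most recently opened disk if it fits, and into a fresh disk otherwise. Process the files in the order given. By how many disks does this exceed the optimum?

1

Next-Fit: [293] [306] [249,47,176] [107,329,42] [140] → 5 disks.
Total size 1689 GB; any packing needs at least ⌈1689/500⌉ = 4 disks.
An optimal packing achieves that bound: [329,140] [306,176] [293,107,47,42] [249] → 4 disks.
Excess: 5 − 4 = 1.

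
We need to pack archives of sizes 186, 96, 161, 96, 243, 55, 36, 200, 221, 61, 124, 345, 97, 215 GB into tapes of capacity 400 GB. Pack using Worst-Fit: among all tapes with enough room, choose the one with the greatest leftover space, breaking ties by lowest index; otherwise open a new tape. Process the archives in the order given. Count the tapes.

tape 1: place 186 GB, 214 GB left
tape 1: place 96 GB, 118 GB left
tape 2: place 161 GB, 239 GB left
tape 2: place 96 GB, 143 GB left
tape 3: place 243 GB, 157 GB left
tape 3: place 55 GB, 102 GB left
tape 2: place 36 GB, 107 GB left
tape 4: place 200 GB, 200 GB left
tape 5: place 221 GB, 179 GB left
tape 4: place 61 GB, 139 GB left
tape 5: place 124 GB, 55 GB left
tape 6: place 345 GB, 55 GB left
tape 4: place 97 GB, 42 GB left
tape 7: place 215 GB, 185 GB left

7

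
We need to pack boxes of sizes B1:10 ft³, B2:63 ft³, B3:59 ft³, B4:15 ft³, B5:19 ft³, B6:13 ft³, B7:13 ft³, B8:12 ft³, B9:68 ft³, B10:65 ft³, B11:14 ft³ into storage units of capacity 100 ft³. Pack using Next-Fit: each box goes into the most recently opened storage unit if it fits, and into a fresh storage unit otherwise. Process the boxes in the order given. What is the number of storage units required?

storage unit 1: place B1 (10 ft³), 90 ft³ left
storage unit 1: place B2 (63 ft³), 27 ft³ left
storage unit 2: place B3 (59 ft³), 41 ft³ left
storage unit 2: place B4 (15 ft³), 26 ft³ left
storage unit 2: place B5 (19 ft³), 7 ft³ left
storage unit 3: place B6 (13 ft³), 87 ft³ left
storage unit 3: place B7 (13 ft³), 74 ft³ left
storage unit 3: place B8 (12 ft³), 62 ft³ left
storage unit 4: place B9 (68 ft³), 32 ft³ left
storage unit 5: place B10 (65 ft³), 35 ft³ left
storage unit 5: place B11 (14 ft³), 21 ft³ left
Final storage units: [10,63] [59,15,19] [13,13,12] [68] [65,14].

5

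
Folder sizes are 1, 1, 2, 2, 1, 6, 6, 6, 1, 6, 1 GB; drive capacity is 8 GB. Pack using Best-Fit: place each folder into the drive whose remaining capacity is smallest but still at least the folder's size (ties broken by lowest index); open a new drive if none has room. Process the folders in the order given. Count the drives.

5

1 GB → drive 1 (remaining 7 GB)
1 GB → drive 1 (remaining 6 GB)
2 GB → drive 1 (remaining 4 GB)
2 GB → drive 1 (remaining 2 GB)
1 GB → drive 1 (remaining 1 GB)
6 GB → drive 2 (remaining 2 GB)
6 GB → drive 3 (remaining 2 GB)
6 GB → drive 4 (remaining 2 GB)
1 GB → drive 1 (remaining 0 GB)
6 GB → drive 5 (remaining 2 GB)
1 GB → drive 2 (remaining 1 GB)
Final drives: [1,1,2,2,1,1] [6,1] [6] [6] [6].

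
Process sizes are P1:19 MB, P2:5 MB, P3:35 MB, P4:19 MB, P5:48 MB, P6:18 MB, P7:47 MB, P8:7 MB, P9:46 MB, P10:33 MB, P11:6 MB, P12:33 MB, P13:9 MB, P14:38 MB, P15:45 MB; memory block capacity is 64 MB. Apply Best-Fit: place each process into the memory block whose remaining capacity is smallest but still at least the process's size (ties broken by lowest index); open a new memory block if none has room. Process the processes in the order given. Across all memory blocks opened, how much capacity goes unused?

memory block 1: place P1 (19 MB), 45 MB left
memory block 1: place P2 (5 MB), 40 MB left
memory block 1: place P3 (35 MB), 5 MB left
memory block 2: place P4 (19 MB), 45 MB left
memory block 3: place P5 (48 MB), 16 MB left
memory block 2: place P6 (18 MB), 27 MB left
memory block 4: place P7 (47 MB), 17 MB left
memory block 3: place P8 (7 MB), 9 MB left
memory block 5: place P9 (46 MB), 18 MB left
memory block 6: place P10 (33 MB), 31 MB left
memory block 3: place P11 (6 MB), 3 MB left
memory block 7: place P12 (33 MB), 31 MB left
memory block 4: place P13 (9 MB), 8 MB left
memory block 8: place P14 (38 MB), 26 MB left
memory block 9: place P15 (45 MB), 19 MB left
9 memory blocks × 64 MB = 576 MB; used 408 MB; unused 168 MB.

168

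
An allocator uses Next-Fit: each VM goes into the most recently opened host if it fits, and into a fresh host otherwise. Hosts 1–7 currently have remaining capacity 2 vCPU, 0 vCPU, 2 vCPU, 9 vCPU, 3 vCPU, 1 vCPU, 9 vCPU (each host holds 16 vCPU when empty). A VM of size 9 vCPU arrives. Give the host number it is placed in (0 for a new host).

Next-Fit only looks at host 7, which has 9 vCPU free.
9 vCPU fits there.

7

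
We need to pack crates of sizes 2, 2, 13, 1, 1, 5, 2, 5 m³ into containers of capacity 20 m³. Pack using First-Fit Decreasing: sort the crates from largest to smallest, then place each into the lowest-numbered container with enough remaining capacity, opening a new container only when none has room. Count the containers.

Sorted descending: 13, 5, 5, 2, 2, 2, 1, 1.
container 1: place 13 m³, 7 m³ left
container 1: place 5 m³, 2 m³ left
container 2: place 5 m³, 15 m³ left
container 1: place 2 m³, 0 m³ left
container 2: place 2 m³, 13 m³ left
container 2: place 2 m³, 11 m³ left
container 2: place 1 m³, 10 m³ left
container 2: place 1 m³, 9 m³ left
Final containers: [13,5,2] [5,2,2,1,1].

2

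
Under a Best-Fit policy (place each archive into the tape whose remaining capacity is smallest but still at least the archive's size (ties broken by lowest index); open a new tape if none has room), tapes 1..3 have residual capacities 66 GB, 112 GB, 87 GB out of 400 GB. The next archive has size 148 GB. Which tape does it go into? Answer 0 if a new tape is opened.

No tape has ≥ 148 GB free, so a new tape is opened.

0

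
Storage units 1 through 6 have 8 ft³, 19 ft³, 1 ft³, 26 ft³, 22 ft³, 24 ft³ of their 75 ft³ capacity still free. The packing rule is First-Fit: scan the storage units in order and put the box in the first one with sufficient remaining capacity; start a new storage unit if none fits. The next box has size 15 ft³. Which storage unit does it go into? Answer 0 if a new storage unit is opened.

Storage units with room: storage unit 2 (19 ft³), storage unit 4 (26 ft³), storage unit 5 (22 ft³), storage unit 6 (24 ft³).
The first with room is storage unit 2.

2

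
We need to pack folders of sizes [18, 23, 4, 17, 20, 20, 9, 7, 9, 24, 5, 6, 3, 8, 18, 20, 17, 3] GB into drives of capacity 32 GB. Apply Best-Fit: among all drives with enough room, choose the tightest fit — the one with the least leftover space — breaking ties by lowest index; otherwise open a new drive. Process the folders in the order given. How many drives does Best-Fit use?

Put 18 GB in drive 1; 14 GB remain.
Put 23 GB in drive 2; 9 GB remain.
Put 4 GB in drive 2; 5 GB remain.
Put 17 GB in drive 3; 15 GB remain.
Put 20 GB in drive 4; 12 GB remain.
Put 20 GB in drive 5; 12 GB remain.
Put 9 GB in drive 4; 3 GB remain.
Put 7 GB in drive 5; 5 GB remain.
Put 9 GB in drive 1; 5 GB remain.
Put 24 GB in drive 6; 8 GB remain.
Put 5 GB in drive 1; 0 GB remain.
Put 6 GB in drive 6; 2 GB remain.
Put 3 GB in drive 4; 0 GB remain.
Put 8 GB in drive 3; 7 GB remain.
Put 18 GB in drive 7; 14 GB remain.
Put 20 GB in drive 8; 12 GB remain.
Put 17 GB in drive 9; 15 GB remain.
Put 3 GB in drive 2; 2 GB remain.
Final drives: [18,9,5] [23,4,3] [17,8] [20,9,3] [20,7] [24,6] [18] [20] [17].

9 drives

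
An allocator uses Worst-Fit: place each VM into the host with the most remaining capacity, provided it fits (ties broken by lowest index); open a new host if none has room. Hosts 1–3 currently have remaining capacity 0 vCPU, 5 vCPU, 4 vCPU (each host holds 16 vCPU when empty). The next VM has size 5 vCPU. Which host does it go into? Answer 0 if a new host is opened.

Hosts with room: host 2 (5 vCPU).
Most room is host 2 with 5 vCPU free.

2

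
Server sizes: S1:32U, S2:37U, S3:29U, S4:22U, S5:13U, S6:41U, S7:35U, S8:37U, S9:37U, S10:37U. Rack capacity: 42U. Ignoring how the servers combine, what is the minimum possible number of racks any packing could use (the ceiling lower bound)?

8

Total size = 32 + 37 + 29 + 22 + 13 + 41 + 35 + 37 + 37 + 37 = 320U.
⌈320 / 42⌉ = 8.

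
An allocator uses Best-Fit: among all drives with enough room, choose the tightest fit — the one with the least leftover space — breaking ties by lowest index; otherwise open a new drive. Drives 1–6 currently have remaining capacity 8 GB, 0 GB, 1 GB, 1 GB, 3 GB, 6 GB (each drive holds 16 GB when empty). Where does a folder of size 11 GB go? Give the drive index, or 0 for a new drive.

No drive has ≥ 11 GB free, so a new drive is opened.

0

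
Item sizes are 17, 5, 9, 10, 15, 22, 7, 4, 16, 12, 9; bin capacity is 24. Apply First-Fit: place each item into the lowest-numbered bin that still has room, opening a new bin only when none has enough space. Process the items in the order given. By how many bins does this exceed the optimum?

First-Fit: [17,5] [9,10,4] [15,7] [22] [16] [12,9] → 6 bins.
Total size 126; any packing needs at least ⌈126/24⌉ = 6 bins.
So 6 is already optimal.

0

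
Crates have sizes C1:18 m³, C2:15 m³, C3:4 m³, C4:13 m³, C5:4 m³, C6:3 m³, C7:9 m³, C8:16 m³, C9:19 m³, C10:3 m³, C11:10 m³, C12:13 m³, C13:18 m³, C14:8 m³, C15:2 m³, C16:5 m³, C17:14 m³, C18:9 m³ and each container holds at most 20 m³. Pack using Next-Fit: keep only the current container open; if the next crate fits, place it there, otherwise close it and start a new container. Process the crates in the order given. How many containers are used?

12 containers

Put C1 (18 m³) in container 1; 2 m³ remain.
Put C2 (15 m³) in container 2; 5 m³ remain.
Put C3 (4 m³) in container 2; 1 m³ remain.
Put C4 (13 m³) in container 3; 7 m³ remain.
Put C5 (4 m³) in container 3; 3 m³ remain.
Put C6 (3 m³) in container 3; 0 m³ remain.
Put C7 (9 m³) in container 4; 11 m³ remain.
Put C8 (16 m³) in container 5; 4 m³ remain.
Put C9 (19 m³) in container 6; 1 m³ remain.
Put C10 (3 m³) in container 7; 17 m³ remain.
Put C11 (10 m³) in container 7; 7 m³ remain.
Put C12 (13 m³) in container 8; 7 m³ remain.
Put C13 (18 m³) in container 9; 2 m³ remain.
Put C14 (8 m³) in container 10; 12 m³ remain.
Put C15 (2 m³) in container 10; 10 m³ remain.
Put C16 (5 m³) in container 10; 5 m³ remain.
Put C17 (14 m³) in container 11; 6 m³ remain.
Put C18 (9 m³) in container 12; 11 m³ remain.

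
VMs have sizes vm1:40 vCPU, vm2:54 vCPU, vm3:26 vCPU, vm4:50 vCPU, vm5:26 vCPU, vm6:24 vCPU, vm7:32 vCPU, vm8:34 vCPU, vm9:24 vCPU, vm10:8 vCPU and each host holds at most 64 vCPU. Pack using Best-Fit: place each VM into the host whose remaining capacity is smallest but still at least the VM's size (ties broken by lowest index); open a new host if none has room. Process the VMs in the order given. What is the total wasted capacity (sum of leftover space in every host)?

66

Put vm1 (40 vCPU) in host 1; 24 vCPU remain.
Put vm2 (54 vCPU) in host 2; 10 vCPU remain.
Put vm3 (26 vCPU) in host 3; 38 vCPU remain.
Put vm4 (50 vCPU) in host 4; 14 vCPU remain.
Put vm5 (26 vCPU) in host 3; 12 vCPU remain.
Put vm6 (24 vCPU) in host 1; 0 vCPU remain.
Put vm7 (32 vCPU) in host 5; 32 vCPU remain.
Put vm8 (34 vCPU) in host 6; 30 vCPU remain.
Put vm9 (24 vCPU) in host 6; 6 vCPU remain.
Put vm10 (8 vCPU) in host 2; 2 vCPU remain.
6 hosts × 64 vCPU = 384 vCPU; used 318 vCPU; unused 66 vCPU.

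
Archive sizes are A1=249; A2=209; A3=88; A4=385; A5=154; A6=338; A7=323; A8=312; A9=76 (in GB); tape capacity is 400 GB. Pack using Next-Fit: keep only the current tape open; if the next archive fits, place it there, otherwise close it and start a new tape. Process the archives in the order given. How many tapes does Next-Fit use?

tape 1: place A1 (249 GB), 151 GB left
tape 2: place A2 (209 GB), 191 GB left
tape 2: place A3 (88 GB), 103 GB left
tape 3: place A4 (385 GB), 15 GB left
tape 4: place A5 (154 GB), 246 GB left
tape 5: place A6 (338 GB), 62 GB left
tape 6: place A7 (323 GB), 77 GB left
tape 7: place A8 (312 GB), 88 GB left
tape 7: place A9 (76 GB), 12 GB left
Final tapes: [249] [209,88] [385] [154] [338] [323] [312,76].

7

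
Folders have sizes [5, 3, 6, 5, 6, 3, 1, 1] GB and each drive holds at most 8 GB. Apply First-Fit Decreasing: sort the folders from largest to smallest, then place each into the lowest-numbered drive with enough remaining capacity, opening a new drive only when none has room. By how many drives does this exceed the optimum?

0

First-Fit Decreasing: [6,1,1] [6] [5,3] [5,3] → 4 drives.
Total size 30 GB; any packing needs at least ⌈30/8⌉ = 4 drives.
So 4 is already optimal.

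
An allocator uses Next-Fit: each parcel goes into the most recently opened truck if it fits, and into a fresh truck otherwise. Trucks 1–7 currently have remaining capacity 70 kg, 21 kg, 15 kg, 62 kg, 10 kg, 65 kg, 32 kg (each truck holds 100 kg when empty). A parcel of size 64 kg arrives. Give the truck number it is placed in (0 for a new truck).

0

Next-Fit only looks at truck 7, which has 32 kg free.
64 kg does not fit, so a new truck is opened.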